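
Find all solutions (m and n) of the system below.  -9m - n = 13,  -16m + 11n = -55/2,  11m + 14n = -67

no solution

Row-reduce:
R1 ← R1 / (-9).
R2 ← R2 + 16·R1.
R3 ← R3 − 11·R1.
R2 ← R2 / (115/9).
R1 ← R1 − 1/9·R2.
R3 ← R3 − 115/9·R2.
Row 3 reduces to 0 = -1/2, a contradiction. The system is inconsistent.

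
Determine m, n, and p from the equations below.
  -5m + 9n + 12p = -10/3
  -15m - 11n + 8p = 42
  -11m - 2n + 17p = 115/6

m = -7/3, n = -1, p = -1/2

Row-reduce the augmented matrix:
R1 ← R1 / (-5).
R2 ← R2 + 15·R1.
R3 ← R3 + 11·R1.
R2 ← R2 / (-38).
R1 ← R1 + 9/5·R2.
R3 ← R3 + 109/5·R2.
R3 ← R3 / (633/95).
R1 ← R1 + 102/95·R3.
R2 ← R2 − 14/19·R3.
Reading off the reduced rows gives m = -7/3, n = -1, p = -1/2.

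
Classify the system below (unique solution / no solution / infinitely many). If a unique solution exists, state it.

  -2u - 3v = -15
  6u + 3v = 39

Row-reduce the augmented matrix:
R1 ← R1 / (-2).
R2 ← R2 − 6·R1.
R2 ← R2 / (-6).
R1 ← R1 − 3/2·R2.
Reading off the reduced rows gives u = 6, v = 1.

u = 6, v = 1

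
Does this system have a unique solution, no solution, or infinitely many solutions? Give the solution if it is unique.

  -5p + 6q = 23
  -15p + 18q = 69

Row-reduce:
R1 ← R1 / (-5).
R2 ← R2 + 15·R1.
Rank is 1 with 2 unknowns, leaving q free.

infinitely many solutions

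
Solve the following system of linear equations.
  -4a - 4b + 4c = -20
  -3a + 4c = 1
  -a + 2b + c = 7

a = 5, b = 4, c = 4

Row-reduce the augmented matrix:
R1 ← R1 / (-4).
R2 ← R2 + 3·R1.
R3 ← R3 + 1·R1.
R2 ← R2 / (3).
R1 ← R1 − 1·R2.
R3 ← R3 − 3·R2.
R3 ← R3 / (-1).
R1 ← R1 + 4/3·R3.
R2 ← R2 − 1/3·R3.
Reading off the reduced rows gives a = 5, b = 4, c = 4.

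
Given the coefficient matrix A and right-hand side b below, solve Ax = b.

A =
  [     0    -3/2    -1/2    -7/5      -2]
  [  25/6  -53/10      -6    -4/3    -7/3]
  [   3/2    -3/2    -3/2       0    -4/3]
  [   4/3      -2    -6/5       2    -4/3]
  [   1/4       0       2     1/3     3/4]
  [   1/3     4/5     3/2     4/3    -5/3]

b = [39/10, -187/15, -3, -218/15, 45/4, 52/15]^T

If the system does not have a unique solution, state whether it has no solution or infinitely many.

Row-reduce the augmented matrix:
Swap R1 and R2.
R1 ← R1 / (25/6).
R3 ← R3 − 3/2·R1.
R4 ← R4 − 4/3·R1.
R5 ← R5 − 1/4·R1.
R6 ← R6 − 1/3·R1.
R2 ← R2 / (-3/2).
R1 ← R1 + 159/125·R2.
R3 ← R3 − 51/125·R2.
R4 ← R4 + 38/125·R2.
R5 ← R5 − 159/500·R2.
R6 ← R6 − 153/125·R2.
R3 ← R3 / (131/250).
R1 ← R1 + 127/125·R3.
R2 ← R2 − 1/3·R3.
R4 ← R4 − 308/375·R3.
R5 ← R5 − 1127/500·R3.
R6 ← R6 − 393/250·R3.
R4 ← R4 / (25102/9825).
R1 ← R1 − 694/655·R4.
R2 ← R2 − 114/131·R4.
R3 ← R3 − 124/655·R4.
R5 ← R5 + 1219/3930·R4.
R5 ← R5 / (2305945/451836).
R1 ← R1 + 55516/37653·R5.
R2 ← R2 − 169570/112959·R5.
R3 ← R3 + 26190/12551·R5.
R4 ← R4 − 21290/37653·R5.
R6 reduces to 0 = 0, so the extra equation is consistent.
Reading off the reduced rows gives x_1 = 5, x_2 = 1, x_3 = 6, x_4 = -6, x_5 = 0.

x_1 = 5, x_2 = 1, x_3 = 6, x_4 = -6, x_5 = 0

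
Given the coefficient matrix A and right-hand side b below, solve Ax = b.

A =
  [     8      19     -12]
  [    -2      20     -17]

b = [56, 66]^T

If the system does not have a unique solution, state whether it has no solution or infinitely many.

Row-reduce:
R1 ← R1 / (8).
R2 ← R2 + 2·R1.
R2 ← R2 / (99/4).
R1 ← R1 − 19/8·R2.
Rank is 2 with 3 unknowns, leaving x_3 free.

infinitely many solutions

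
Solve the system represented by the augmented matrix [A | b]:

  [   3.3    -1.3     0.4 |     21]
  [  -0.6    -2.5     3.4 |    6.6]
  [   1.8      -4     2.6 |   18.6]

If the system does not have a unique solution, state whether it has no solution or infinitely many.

Row-reduce the augmented matrix:
R1 ← R1 / (33/10).
R2 ← R2 + 3/5·R1.
R3 ← R3 − 9/5·R1.
R2 ← R2 / (-301/110).
R1 ← R1 + 13/33·R2.
R3 ← R3 + 181/55·R2.
R3 ← R3 / (-2701/1505).
R1 ← R1 + 114/301·R3.
R2 ← R2 + 382/301·R3.
Reading off the reduced rows gives x_1 = 6, x_2 = 0, x_3 = 3.

x_1 = 6, x_2 = 0, x_3 = 3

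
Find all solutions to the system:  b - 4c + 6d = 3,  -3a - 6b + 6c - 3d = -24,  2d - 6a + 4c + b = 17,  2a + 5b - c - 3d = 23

a = -3, b = 5, c = -1, d = -1

Row-reduce the augmented matrix:
Swap R1 and R2.
R1 ← R1 / (-3).
R3 ← R3 + 6·R1.
R4 ← R4 − 2·R1.
R1 ← R1 − 2·R2.
R3 ← R3 − 13·R2.
R4 ← R4 − 1·R2.
R3 ← R3 / (44).
R1 ← R1 − 6·R3.
R2 ← R2 + 4·R3.
R4 ← R4 − 7·R3.
R4 ← R4 / (3/22).
R1 ← R1 + 16/11·R4.
R2 ← R2 + 4/11·R4.
R3 ← R3 + 35/22·R4.
Reading off the reduced rows gives a = -3, b = 5, c = -1, d = -1.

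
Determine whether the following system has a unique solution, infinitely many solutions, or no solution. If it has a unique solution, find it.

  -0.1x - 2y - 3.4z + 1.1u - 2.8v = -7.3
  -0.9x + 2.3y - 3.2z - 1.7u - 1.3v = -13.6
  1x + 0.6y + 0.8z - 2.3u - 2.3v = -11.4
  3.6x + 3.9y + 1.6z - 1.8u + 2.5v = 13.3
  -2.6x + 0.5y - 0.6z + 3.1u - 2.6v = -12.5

Row-reduce the augmented matrix:
R1 ← R1 / (-1/10).
R2 ← R2 + 9/10·R1.
R3 ← R3 − 1·R1.
R4 ← R4 − 18/5·R1.
R5 ← R5 + 13/5·R1.
R2 ← R2 / (203/10).
R1 ← R1 − 20·R2.
R3 ← R3 + 97/5·R2.
R4 ← R4 + 681/10·R2.
R5 ← R5 − 105/2·R2.
R3 ← R3 / (-1424/203).
R1 ← R1 − 1422/203·R3.
R2 ← R2 − 274/203·R3.
R4 ← R4 + 5863/203·R3.
R5 ← R5 − 2456/145·R3.
R4 ← R4 / (124007/14240).
R1 ← R1 + 13911/7120·R4.
R2 ← R2 + 7337/7120·R4.
R3 ← R3 − 4843/14240·R4.
R5 ← R5 + 11219/8900·R4.
R5 ← R5 / (-1860082/238475).
R1 ← R1 + 8167/47695·R5.
R2 ← R2 − 58751/47695·R5.
R3 ← R3 − 27268/47695·R5.
R4 ← R4 − 13791/9539·R5.
Reading off the reduced rows gives x = 3, y = -1, z = 0, u = 2, v = 4.

x = 3, y = -1, z = 0, u = 2, v = 4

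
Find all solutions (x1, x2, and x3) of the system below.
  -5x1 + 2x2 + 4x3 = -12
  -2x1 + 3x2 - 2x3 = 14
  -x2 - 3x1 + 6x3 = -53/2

Row-reduce:
R1 ← R1 / (-5).
R2 ← R2 + 2·R1.
R3 ← R3 + 3·R1.
R2 ← R2 / (11/5).
R1 ← R1 + 2/5·R2.
R3 ← R3 + 11/5·R2.
Row 3 reduces to 0 = -1/2, a contradiction. The system is inconsistent.

no solution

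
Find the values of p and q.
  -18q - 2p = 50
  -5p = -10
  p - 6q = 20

p = 2, q = -3

Row-reduce the augmented matrix:
R1 ← R1 / (-2).
R2 ← R2 + 5·R1.
R3 ← R3 − 1·R1.
R2 ← R2 / (45).
R1 ← R1 − 9·R2.
R3 ← R3 + 15·R2.
R3 reduces to 0 = 0, so the extra equation is consistent.
Reading off the reduced rows gives p = 2, q = -3.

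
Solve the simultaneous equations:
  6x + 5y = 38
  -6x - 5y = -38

infinitely many solutions

Row-reduce:
R1 ← R1 / (6).
R2 ← R2 + 6·R1.
Rank is 1 with 2 unknowns, leaving y free.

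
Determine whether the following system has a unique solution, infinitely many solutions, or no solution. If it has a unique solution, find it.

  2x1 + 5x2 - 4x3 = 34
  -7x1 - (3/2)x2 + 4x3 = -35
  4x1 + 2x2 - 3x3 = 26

infinitely many solutions

Row-reduce:
R1 ← R1 / (2).
R2 ← R2 + 7·R1.
R3 ← R3 − 4·R1.
R2 ← R2 / (16).
R1 ← R1 − 5/2·R2.
R3 ← R3 + 8·R2.
Rank is 2 with 3 unknowns, leaving x3 free.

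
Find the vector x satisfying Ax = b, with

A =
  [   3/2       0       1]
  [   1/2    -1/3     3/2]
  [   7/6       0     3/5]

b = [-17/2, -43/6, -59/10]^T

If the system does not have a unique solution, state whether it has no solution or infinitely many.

x_1 = -3, x_2 = -1, x_3 = -4

Row-reduce the augmented matrix:
R1 ← R1 / (3/2).
R2 ← R2 − 1/2·R1.
R3 ← R3 − 7/6·R1.
R2 ← R2 / (-1/3).
R3 ← R3 / (-8/45).
R1 ← R1 − 2/3·R3.
R2 ← R2 + 7/2·R3.
Reading off the reduced rows gives x_1 = -3, x_2 = -1, x_3 = -4.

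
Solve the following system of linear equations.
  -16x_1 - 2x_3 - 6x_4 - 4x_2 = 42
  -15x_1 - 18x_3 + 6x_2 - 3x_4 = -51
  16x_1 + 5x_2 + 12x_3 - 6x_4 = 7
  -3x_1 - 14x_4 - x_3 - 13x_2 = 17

Row-reduce the augmented matrix:
R1 ← R1 / (-16).
R2 ← R2 + 15·R1.
R3 ← R3 − 16·R1.
R4 ← R4 + 3·R1.
R2 ← R2 / (39/4).
R1 ← R1 − 1/4·R2.
R3 ← R3 − 1·R2.
R4 ← R4 + 49/4·R2.
R3 ← R3 / (303/26).
R1 ← R1 − 7/13·R3.
R2 ← R2 + 43/26·R3.
R4 ← R4 + 543/26·R3.
R4 ← R4 / (-3188/101).
R1 ← R1 − 265/303·R4.
R2 ← R2 + 446/303·R4.
R3 ← R3 + 319/303·R4.
Reading off the reduced rows gives x_1 = -3, x_2 = -1, x_3 = 5, x_4 = 0.

x_1 = -3, x_2 = -1, x_3 = 5, x_4 = 0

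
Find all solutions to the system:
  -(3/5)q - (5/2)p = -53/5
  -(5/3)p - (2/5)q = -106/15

Row-reduce:
R1 ← R1 / (-5/2).
R2 ← R2 + 5/3·R1.
Rank is 1 with 2 unknowns, leaving q free.

infinitely many solutions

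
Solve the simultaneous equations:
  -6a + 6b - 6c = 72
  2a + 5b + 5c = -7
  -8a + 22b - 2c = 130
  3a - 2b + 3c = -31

a = -1, b = 5, c = -6

Row-reduce the augmented matrix:
R1 ← R1 / (-6).
R2 ← R2 − 2·R1.
R3 ← R3 + 8·R1.
R4 ← R4 − 3·R1.
R2 ← R2 / (7).
R1 ← R1 + 1·R2.
R3 ← R3 − 14·R2.
R4 ← R4 − 1·R2.
Swap R3 and R4.
R3 ← R3 / (-3/7).
R1 ← R1 − 10/7·R3.
R2 ← R2 − 3/7·R3.
R4 reduces to 0 = 0, so the extra equation is consistent.
Reading off the reduced rows gives a = -1, b = 5, c = -6.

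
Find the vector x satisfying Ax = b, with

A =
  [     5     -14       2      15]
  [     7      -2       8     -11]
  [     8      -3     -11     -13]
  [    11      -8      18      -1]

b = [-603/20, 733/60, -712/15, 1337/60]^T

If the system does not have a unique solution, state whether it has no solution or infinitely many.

x_1 = -7/4, x_2 = 8/5, x_3 = 3, x_4 = -1/3

Row-reduce the augmented matrix:
R1 ← R1 / (5).
R2 ← R2 − 7·R1.
R3 ← R3 − 8·R1.
R4 ← R4 − 11·R1.
R2 ← R2 / (88/5).
R1 ← R1 + 14/5·R2.
R3 ← R3 − 97/5·R2.
R4 ← R4 − 114/5·R2.
R3 ← R3 / (-877/44).
R1 ← R1 − 27/22·R3.
R2 ← R2 − 13/44·R3.
R4 ← R4 − 151/22·R3.
R4 ← R4 / (6016/877).
R1 ← R1 + 1927/877·R4.
R2 ← R2 + 1617/877·R4.
R3 ← R3 − 76/877·R4.
Reading off the reduced rows gives x_1 = -7/4, x_2 = 8/5, x_3 = 3, x_4 = -1/3.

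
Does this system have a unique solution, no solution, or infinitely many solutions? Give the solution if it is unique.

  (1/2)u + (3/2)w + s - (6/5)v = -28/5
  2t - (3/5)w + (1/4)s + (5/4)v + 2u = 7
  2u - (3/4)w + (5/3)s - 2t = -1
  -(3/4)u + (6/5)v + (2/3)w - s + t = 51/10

infinitely many solutions

Row-reduce:
R1 ← R1 / (1/2).
R2 ← R2 − 2·R1.
R3 ← R3 − 2·R1.
R4 ← R4 + 3/4·R1.
R2 ← R2 / (121/20).
R1 ← R1 + 12/5·R2.
R3 ← R3 − 24/5·R2.
R4 ← R4 + 3/5·R2.
R3 ← R3 / (-333/220).
R1 ← R1 − 21/55·R3.
R2 ← R2 + 12/11·R3.
R4 ← R4 − 1493/660·R3.
R4 ← R4 / (71695/65934).
R1 ← R1 − 2470/3663·R4.
R2 ← R2 + 3965/3663·R4.
R3 ← R3 + 4660/10989·R4.
Rank is 4 with 5 unknowns, leaving t free.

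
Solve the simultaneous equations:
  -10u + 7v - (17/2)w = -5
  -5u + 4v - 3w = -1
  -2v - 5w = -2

Row-reduce:
R1 ← R1 / (-10).
R2 ← R2 + 5·R1.
R2 ← R2 / (1/2).
R1 ← R1 + 7/10·R2.
R3 ← R3 + 2·R2.
Row 3 reduces to 0 = 4, a contradiction. The system is inconsistent.

no solution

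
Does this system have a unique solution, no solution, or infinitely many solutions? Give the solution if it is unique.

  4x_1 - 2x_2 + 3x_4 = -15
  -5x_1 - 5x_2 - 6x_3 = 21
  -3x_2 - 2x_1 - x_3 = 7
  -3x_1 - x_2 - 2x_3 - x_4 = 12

infinitely many solutions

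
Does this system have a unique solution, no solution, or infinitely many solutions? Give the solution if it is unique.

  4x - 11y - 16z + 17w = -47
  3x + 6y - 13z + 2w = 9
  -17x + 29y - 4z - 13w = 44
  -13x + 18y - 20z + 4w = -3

Row-reduce:
R1 ← R1 / (4).
R2 ← R2 − 3·R1.
R3 ← R3 + 17·R1.
R4 ← R4 + 13·R1.
R2 ← R2 / (57/4).
R1 ← R1 + 11/4·R2.
R3 ← R3 + 71/4·R2.
R4 ← R4 + 71/4·R2.
R3 ← R3 / (-4175/57).
R1 ← R1 + 239/57·R3.
R2 ← R2 + 4/57·R3.
R4 ← R4 + 4175/57·R3.
Rank is 3 with 4 unknowns, leaving w free.

infinitely many solutions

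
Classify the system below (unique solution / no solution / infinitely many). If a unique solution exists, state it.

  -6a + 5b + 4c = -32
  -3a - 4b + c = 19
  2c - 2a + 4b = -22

a = 3, b = -6, c = 4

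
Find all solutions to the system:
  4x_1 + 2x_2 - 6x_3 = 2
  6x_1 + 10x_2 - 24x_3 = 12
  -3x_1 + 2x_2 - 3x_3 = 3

Row-reduce:
R1 ← R1 / (4).
R2 ← R2 − 6·R1.
R3 ← R3 + 3·R1.
R2 ← R2 / (7).
R1 ← R1 − 1/2·R2.
R3 ← R3 − 7/2·R2.
Rank is 2 with 3 unknowns, leaving x_3 free.

infinitely many solutions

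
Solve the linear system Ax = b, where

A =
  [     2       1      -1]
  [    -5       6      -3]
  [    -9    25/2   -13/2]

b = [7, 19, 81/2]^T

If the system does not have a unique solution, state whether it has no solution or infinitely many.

Row-reduce:
R1 ← R1 / (2).
R2 ← R2 + 5·R1.
R3 ← R3 + 9·R1.
R2 ← R2 / (17/2).
R1 ← R1 − 1/2·R2.
R3 ← R3 − 17·R2.
Row 3 reduces to 0 = -1, a contradiction. The system is inconsistent.

no solution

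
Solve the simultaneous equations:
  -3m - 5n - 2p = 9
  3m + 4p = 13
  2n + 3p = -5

m = 3, n = -4, p = 1

Row-reduce the augmented matrix:
R1 ← R1 / (-3).
R2 ← R2 − 3·R1.
R2 ← R2 / (-5).
R1 ← R1 − 5/3·R2.
R3 ← R3 − 2·R2.
R3 ← R3 / (19/5).
R1 ← R1 − 4/3·R3.
R2 ← R2 + 2/5·R3.
Reading off the reduced rows gives m = 3, n = -4, p = 1.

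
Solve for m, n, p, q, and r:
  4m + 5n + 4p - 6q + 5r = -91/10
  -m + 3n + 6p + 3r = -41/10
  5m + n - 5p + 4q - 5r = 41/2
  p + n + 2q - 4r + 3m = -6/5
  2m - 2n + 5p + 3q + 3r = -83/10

m = -2/5, n = 3, p = -3, q = 3, r = 3/2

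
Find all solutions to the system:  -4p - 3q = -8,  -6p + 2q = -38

p = 5, q = -4

Row-reduce the augmented matrix:
R1 ← R1 / (-4).
R2 ← R2 + 6·R1.
R2 ← R2 / (13/2).
R1 ← R1 − 3/4·R2.
Reading off the reduced rows gives p = 5, q = -4.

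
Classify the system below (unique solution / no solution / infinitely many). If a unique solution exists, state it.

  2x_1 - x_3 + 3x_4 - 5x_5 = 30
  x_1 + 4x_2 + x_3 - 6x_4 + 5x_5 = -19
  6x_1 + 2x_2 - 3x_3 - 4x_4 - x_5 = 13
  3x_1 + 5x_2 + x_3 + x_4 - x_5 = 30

infinitely many solutions

Row-reduce:
R1 ← R1 / (2).
R2 ← R2 − 1·R1.
R3 ← R3 − 6·R1.
R4 ← R4 − 3·R1.
R2 ← R2 / (4).
R3 ← R3 − 2·R2.
R4 ← R4 − 5·R2.
R3 ← R3 / (-3/4).
R1 ← R1 + 1/2·R3.
R2 ← R2 − 3/8·R3.
R4 ← R4 − 5/8·R3.
R4 ← R4 / (-11/6).
R1 ← R1 − 23/3·R4.
R2 ← R2 + 13/2·R4.
R3 ← R3 − 37/3·R4.
Rank is 4 with 5 unknowns, leaving x_5 free.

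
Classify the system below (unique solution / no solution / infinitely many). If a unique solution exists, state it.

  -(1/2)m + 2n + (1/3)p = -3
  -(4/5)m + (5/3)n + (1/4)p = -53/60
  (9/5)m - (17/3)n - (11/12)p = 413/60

infinitely many solutions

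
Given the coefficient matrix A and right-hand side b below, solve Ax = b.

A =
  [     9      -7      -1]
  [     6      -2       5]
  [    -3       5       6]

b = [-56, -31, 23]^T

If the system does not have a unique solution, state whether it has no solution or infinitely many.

no solution

Row-reduce:
R1 ← R1 / (9).
R2 ← R2 − 6·R1.
R3 ← R3 + 3·R1.
R2 ← R2 / (8/3).
R1 ← R1 + 7/9·R2.
R3 ← R3 − 8/3·R2.
Row 3 reduces to 0 = -2, a contradiction. The system is inconsistent.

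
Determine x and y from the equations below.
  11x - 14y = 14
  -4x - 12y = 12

x = 0, y = -1

Row-reduce the augmented matrix:
R1 ← R1 / (11).
R2 ← R2 + 4·R1.
R2 ← R2 / (-188/11).
R1 ← R1 + 14/11·R2.
Reading off the reduced rows gives x = 0, y = -1.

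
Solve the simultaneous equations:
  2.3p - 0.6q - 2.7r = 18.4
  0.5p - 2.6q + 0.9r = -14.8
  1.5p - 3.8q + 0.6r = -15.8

p = 2, q = 4, r = -6

Row-reduce the augmented matrix:
R1 ← R1 / (23/10).
R2 ← R2 − 1/2·R1.
R3 ← R3 − 3/2·R1.
R2 ← R2 / (-284/115).
R1 ← R1 + 6/23·R2.
R3 ← R3 + 392/115·R2.
R3 ← R3 / (219/710).
R1 ← R1 + 189/142·R3.
R2 ← R2 + 171/284·R3.
Reading off the reduced rows gives p = 2, q = 4, r = -6.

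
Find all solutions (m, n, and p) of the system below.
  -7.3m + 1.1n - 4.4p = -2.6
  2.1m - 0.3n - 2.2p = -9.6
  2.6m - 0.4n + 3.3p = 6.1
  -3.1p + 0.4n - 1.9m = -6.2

m = -1, n = 3, p = 3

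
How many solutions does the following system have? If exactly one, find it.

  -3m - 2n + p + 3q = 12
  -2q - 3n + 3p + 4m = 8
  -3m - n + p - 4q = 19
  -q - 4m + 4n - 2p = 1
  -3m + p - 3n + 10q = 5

m = -3, n = 0, p = 6, q = -1

Row-reduce the augmented matrix:
R1 ← R1 / (-3).
R2 ← R2 − 4·R1.
R3 ← R3 + 3·R1.
R4 ← R4 + 4·R1.
R5 ← R5 + 3·R1.
R2 ← R2 / (-17/3).
R1 ← R1 − 2/3·R2.
R3 ← R3 − 1·R2.
R4 ← R4 − 20/3·R2.
R5 ← R5 + 1·R2.
R3 ← R3 / (13/17).
R1 ← R1 − 3/17·R3.
R2 ← R2 + 13/17·R3.
R4 ← R4 − 30/17·R3.
R5 ← R5 + 13/17·R3.
R4 ← R4 / (165/13).
R1 ← R1 − 10/13·R4.
R2 ← R2 + 7·R4.
R3 ← R3 + 113/13·R4.
R5 reduces to 0 = 0, so the extra equation is consistent.
Reading off the reduced rows gives m = -3, n = 0, p = 6, q = -1.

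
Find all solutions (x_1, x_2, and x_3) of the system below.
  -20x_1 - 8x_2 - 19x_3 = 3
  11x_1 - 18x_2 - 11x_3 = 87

infinitely many solutions

Row-reduce:
R1 ← R1 / (-20).
R2 ← R2 − 11·R1.
R2 ← R2 / (-112/5).
R1 ← R1 − 2/5·R2.
Rank is 2 with 3 unknowns, leaving x_3 free.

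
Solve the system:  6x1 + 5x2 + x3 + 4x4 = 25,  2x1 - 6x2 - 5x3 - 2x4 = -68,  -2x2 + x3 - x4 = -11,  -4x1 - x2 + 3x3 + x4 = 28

x1 = -4, x2 = 5, x3 = 4, x4 = 5

Row-reduce the augmented matrix:
R1 ← R1 / (6).
R2 ← R2 − 2·R1.
R4 ← R4 + 4·R1.
R2 ← R2 / (-23/3).
R1 ← R1 − 5/6·R2.
R3 ← R3 + 2·R2.
R4 ← R4 − 7/3·R2.
R3 ← R3 / (55/23).
R1 ← R1 + 19/46·R3.
R2 ← R2 − 16/23·R3.
R4 ← R4 − 47/23·R3.
R4 ← R4 / (152/55).
R1 ← R1 − 31/110·R4.
R2 ← R2 − 26/55·R4.
R3 ← R3 + 3/55·R4.
Reading off the reduced rows gives x1 = -4, x2 = 5, x3 = 4, x4 = 5.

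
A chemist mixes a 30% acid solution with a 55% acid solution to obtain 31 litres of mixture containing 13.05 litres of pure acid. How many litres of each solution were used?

Let a = litres of solution A, b = litres of solution B.
  a + b = 31
  (3/10)a + (11/20)b = 261/20
Row-reduce the augmented matrix:
R2 ← R2 − 3/10·R1.
R2 ← R2 / (1/4).
R1 ← R1 − 1·R2.
Reading off the reduced rows gives a = 16, b = 15.

litres of solution A: 16, litres of solution B: 15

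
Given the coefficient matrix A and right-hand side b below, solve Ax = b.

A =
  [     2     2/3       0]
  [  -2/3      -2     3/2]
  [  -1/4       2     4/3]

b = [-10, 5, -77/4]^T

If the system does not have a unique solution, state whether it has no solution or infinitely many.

Row-reduce the augmented matrix:
R1 ← R1 / (2).
R2 ← R2 + 2/3·R1.
R3 ← R3 + 1/4·R1.
R2 ← R2 / (-16/9).
R1 ← R1 − 1/3·R2.
R3 ← R3 − 25/12·R2.
R3 ← R3 / (1187/384).
R1 ← R1 − 9/32·R3.
R2 ← R2 + 27/32·R3.
Reading off the reduced rows gives x_1 = -3, x_2 = -6, x_3 = -6.

x_1 = -3, x_2 = -6, x_3 = -6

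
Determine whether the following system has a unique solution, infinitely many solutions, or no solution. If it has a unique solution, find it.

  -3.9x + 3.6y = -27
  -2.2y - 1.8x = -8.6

Row-reduce the augmented matrix:
R1 ← R1 / (-39/10).
R2 ← R2 + 9/5·R1.
R2 ← R2 / (-251/65).
R1 ← R1 + 12/13·R2.
Reading off the reduced rows gives x = 6, y = -1.

x = 6, y = -1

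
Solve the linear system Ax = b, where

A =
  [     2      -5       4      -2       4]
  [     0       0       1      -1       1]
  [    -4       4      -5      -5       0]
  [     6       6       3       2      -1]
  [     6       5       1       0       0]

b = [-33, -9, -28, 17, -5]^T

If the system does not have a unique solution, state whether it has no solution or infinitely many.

x_1 = -2, x_2 = 1, x_3 = 2, x_4 = 6, x_5 = -5

Row-reduce the augmented matrix:
R1 ← R1 / (2).
R3 ← R3 + 4·R1.
R4 ← R4 − 6·R1.
R5 ← R5 − 6·R1.
Swap R2 and R3.
R2 ← R2 / (-6).
R1 ← R1 + 5/2·R2.
R4 ← R4 − 21·R2.
R5 ← R5 − 20·R2.
R1 ← R1 − 3/4·R3.
R2 ← R2 + 1/2·R3.
R4 ← R4 − 3/2·R3.
R5 ← R5 + 1·R3.
R4 ← R4 / (-22).
R1 ← R1 − 7/2·R4.
R2 ← R2 − 1·R4.
R3 ← R3 + 1·R4.
R5 ← R5 + 25·R4.
R5 ← R5 / (43/132).
R1 ← R1 − 17/264·R5.
R2 ← R2 + 29/132·R5.
R3 ← R3 − 17/44·R5.
R4 ← R4 + 27/44·R5.
Reading off the reduced rows gives x_1 = -2, x_2 = 1, x_3 = 2, x_4 = 6, x_5 = -5.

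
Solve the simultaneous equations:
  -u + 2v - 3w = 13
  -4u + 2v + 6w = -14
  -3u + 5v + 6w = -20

Row-reduce the augmented matrix:
R1 ← R1 / (-1).
R2 ← R2 + 4·R1.
R3 ← R3 + 3·R1.
R2 ← R2 / (-6).
R1 ← R1 + 2·R2.
R3 ← R3 + 1·R2.
R3 ← R3 / (12).
R1 ← R1 + 3·R3.
R2 ← R2 + 3·R3.
Reading off the reduced rows gives u = -3, v = -1, w = -4.

u = -3, v = -1, w = -4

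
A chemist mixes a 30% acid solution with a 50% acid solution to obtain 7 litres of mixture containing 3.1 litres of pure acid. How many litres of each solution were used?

Let a = litres of solution A, b = litres of solution B.
  a + b = 7
  (1/2)b + (3/10)a = 31/10
Row-reduce the augmented matrix:
R2 ← R2 − 3/10·R1.
R2 ← R2 / (1/5).
R1 ← R1 − 1·R2.
Reading off the reduced rows gives a = 2, b = 5.

litres of solution A: 2, litres of solution B: 5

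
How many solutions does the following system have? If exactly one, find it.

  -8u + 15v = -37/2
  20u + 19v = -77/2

Row-reduce the augmented matrix:
R1 ← R1 / (-8).
R2 ← R2 − 20·R1.
R2 ← R2 / (113/2).
R1 ← R1 + 15/8·R2.
Reading off the reduced rows gives u = -1/2, v = -3/2.

u = -1/2, v = -3/2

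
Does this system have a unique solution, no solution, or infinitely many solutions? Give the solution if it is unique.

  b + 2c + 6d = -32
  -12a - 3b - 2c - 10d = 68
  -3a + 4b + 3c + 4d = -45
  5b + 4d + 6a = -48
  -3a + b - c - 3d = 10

Row-reduce the augmented matrix:
Swap R1 and R2.
R1 ← R1 / (-12).
R3 ← R3 + 3·R1.
R4 ← R4 − 6·R1.
R5 ← R5 + 3·R1.
R1 ← R1 − 1/4·R2.
R3 ← R3 − 19/4·R2.
R4 ← R4 − 7/2·R2.
R5 ← R5 − 7/4·R2.
R3 ← R3 / (-6).
R1 ← R1 + 1/3·R3.
R2 ← R2 − 2·R3.
R4 ← R4 + 8·R3.
R5 ← R5 + 4·R3.
R4 ← R4 / (22/3).
R1 ← R1 − 5/9·R4.
R2 ← R2 + 4/3·R4.
R3 ← R3 − 11/3·R4.
R5 ← R5 − 11/3·R4.
R5 reduces to 0 = 0, so the extra equation is consistent.
Reading off the reduced rows gives a = -1, b = -6, c = -4, d = -3.

a = -1, b = -6, c = -4, d = -3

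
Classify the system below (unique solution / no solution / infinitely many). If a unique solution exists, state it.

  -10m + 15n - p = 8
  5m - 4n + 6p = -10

Row-reduce:
R1 ← R1 / (-10).
R2 ← R2 − 5·R1.
R2 ← R2 / (7/2).
R1 ← R1 + 3/2·R2.
Rank is 2 with 3 unknowns, leaving p free.

infinitely many solutions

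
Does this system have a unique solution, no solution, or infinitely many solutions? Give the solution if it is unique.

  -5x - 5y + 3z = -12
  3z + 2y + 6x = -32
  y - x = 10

Row-reduce the augmented matrix:
R1 ← R1 / (-5).
R2 ← R2 − 6·R1.
R3 ← R3 + 1·R1.
R2 ← R2 / (-4).
R1 ← R1 − 1·R2.
R3 ← R3 − 2·R2.
R3 ← R3 / (27/10).
R1 ← R1 − 21/20·R3.
R2 ← R2 + 33/20·R3.
Reading off the reduced rows gives x = -5, y = 5, z = -4.

x = -5, y = 5, z = -4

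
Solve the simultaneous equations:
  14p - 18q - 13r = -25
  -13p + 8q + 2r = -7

infinitely many solutions

Row-reduce:
R1 ← R1 / (14).
R2 ← R2 + 13·R1.
R2 ← R2 / (-61/7).
R1 ← R1 + 9/7·R2.
Rank is 2 with 3 unknowns, leaving r free.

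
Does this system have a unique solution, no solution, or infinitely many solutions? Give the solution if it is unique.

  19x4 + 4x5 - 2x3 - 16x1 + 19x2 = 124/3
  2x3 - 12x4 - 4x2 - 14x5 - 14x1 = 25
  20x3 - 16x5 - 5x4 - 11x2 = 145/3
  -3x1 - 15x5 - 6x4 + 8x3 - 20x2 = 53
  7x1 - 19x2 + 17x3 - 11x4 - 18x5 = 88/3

x1 = -5/2, x2 = -2, x3 = 3/2, x4 = 7/3, x5 = -1/2

Row-reduce the augmented matrix:
R1 ← R1 / (-16).
R2 ← R2 + 14·R1.
R4 ← R4 + 3·R1.
R5 ← R5 − 7·R1.
R2 ← R2 / (-165/8).
R1 ← R1 + 19/16·R2.
R3 ← R3 + 11·R2.
R4 ← R4 + 377/16·R2.
R5 ← R5 + 171/16·R2.
R3 ← R3 / (18).
R1 ← R1 + 1/11·R3.
R2 ← R2 + 2/11·R3.
R4 ← R4 − 45/11·R3.
R5 ← R5 − 156/11·R3.
R4 ← R4 / (3433/165).
R1 ← R1 − 761/1485·R4.
R2 ← R2 − 443/297·R4.
R3 ← R3 − 77/135·R4.
R5 ← R5 − 2008/495·R4.
R5 ← R5 / (-10477/3433).
R1 ← R1 − 5995/10299·R5.
R2 ← R2 − 3794/10299·R5.
R3 ← R3 + 5440/10299·R5.
R4 ← R4 − 950/3433·R5.
Reading off the reduced rows gives x1 = -5/2, x2 = -2, x3 = 3/2, x4 = 7/3, x5 = -1/2.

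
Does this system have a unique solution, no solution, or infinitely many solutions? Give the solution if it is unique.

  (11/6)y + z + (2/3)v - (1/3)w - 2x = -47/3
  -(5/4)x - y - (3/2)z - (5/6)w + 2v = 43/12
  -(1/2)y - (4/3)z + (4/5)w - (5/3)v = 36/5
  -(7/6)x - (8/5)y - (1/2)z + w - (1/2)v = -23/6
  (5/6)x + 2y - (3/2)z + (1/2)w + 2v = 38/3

Row-reduce the augmented matrix:
R1 ← R1 / (-2).
R2 ← R2 + 5/4·R1.
R4 ← R4 + 7/6·R1.
R5 ← R5 − 5/6·R1.
R2 ← R2 / (-103/48).
R1 ← R1 + 11/12·R2.
R3 ← R3 + 1/2·R2.
R4 ← R4 + 961/360·R2.
R5 ← R5 − 199/72·R2.
R3 ← R3 / (-259/309).
R1 ← R1 − 42/103·R3.
R2 ← R2 − 102/103·R3.
R4 ← R4 − 1607/1030·R3.
R5 ← R5 + 787/206·R3.
R4 ← R4 / (434981/116550).
R1 ← R1 − 496/555·R4.
R2 ← R2 − 1824/1295·R4.
R3 ← R3 + 1461/1295·R4.
R5 ← R5 + 55408/11655·R4.
R5 ← R5 / (4460715/869962).
R1 ← R1 + 177546/434981·R5.
R2 ← R2 + 275810/434981·R5.
R3 ← R3 − 182287/434981·R5.
R4 ← R4 + 774780/434981·R5.
Reading off the reduced rows gives x = 5, y = 0, z = -6, w = -1, v = 0.

x = 5, y = 0, z = -6, w = -1, v = 0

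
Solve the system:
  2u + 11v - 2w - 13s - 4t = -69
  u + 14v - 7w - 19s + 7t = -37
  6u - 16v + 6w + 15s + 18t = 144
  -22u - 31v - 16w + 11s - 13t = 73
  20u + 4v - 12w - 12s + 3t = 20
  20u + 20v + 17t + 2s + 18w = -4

Row-reduce the augmented matrix:
R1 ← R1 / (2).
R2 ← R2 − 1·R1.
R3 ← R3 − 6·R1.
R4 ← R4 + 22·R1.
R5 ← R5 − 20·R1.
R6 ← R6 − 20·R1.
R2 ← R2 / (17/2).
R1 ← R1 − 11/2·R2.
R3 ← R3 + 49·R2.
R4 ← R4 − 90·R2.
R5 ← R5 + 106·R2.
R6 ← R6 + 90·R2.
R3 ← R3 / (-384/17).
R1 ← R1 − 49/17·R3.
R2 ← R2 + 12/17·R3.
R4 ← R4 − 434/17·R3.
R5 ← R5 + 1136/17·R3.
R6 ← R6 + 434/17·R3.
R4 ← R4 / (-3851/192).
R1 ← R1 + 275/384·R4.
R2 ← R2 + 29/32·R4.
R3 ← R3 − 307/384·R4.
R5 ← R5 − 373/24·R4.
R6 ← R6 − 3851/192·R4.
R5 ← R5 / (-513331/3851).
R1 ← R1 − 36649/7702·R5.
R2 ← R2 − 4620/3851·R5.
R3 ← R3 + 46263/7702·R5.
R4 ← R4 − 11472/3851·R5.
R6 reduces to 0 = 0, so the extra equation is consistent.
Reading off the reduced rows gives u = 1, v = -3, w = -2, s = 2, t = 4.

u = 1, v = -3, w = -2, s = 2, t = 4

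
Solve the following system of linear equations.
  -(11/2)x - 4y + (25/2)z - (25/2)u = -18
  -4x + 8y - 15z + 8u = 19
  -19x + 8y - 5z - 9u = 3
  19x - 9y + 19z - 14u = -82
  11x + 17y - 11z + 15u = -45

Row-reduce:
R1 ← R1 / (-11/2).
R2 ← R2 + 4·R1.
R3 ← R3 + 19·R1.
R4 ← R4 − 19·R1.
R5 ← R5 − 11·R1.
R2 ← R2 / (120/11).
R1 ← R1 − 8/11·R2.
R3 ← R3 − 240/11·R2.
R4 ← R4 + 251/11·R2.
R5 ← R5 − 9·R2.
Swap R3 and R4.
R3 ← R3 / (283/24).
R1 ← R1 + 2/3·R3.
R2 ← R2 + 53/24·R3.
R5 ← R5 − 271/8·R3.
Swap R4 and R5.
R4 ← R4 / (10605/283).
R1 ← R1 + 111/1415·R4.
R2 ← R2 + 3463/1415·R4.
R3 ← R3 + 2572/1415·R4.
Row 5 reduces to 0 = 1, a contradiction. The system is inconsistent.

no solution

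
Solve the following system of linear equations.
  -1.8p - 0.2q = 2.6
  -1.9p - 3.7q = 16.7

p = -1, q = -4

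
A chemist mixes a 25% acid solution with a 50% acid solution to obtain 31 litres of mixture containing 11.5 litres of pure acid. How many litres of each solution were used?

litres of solution A: 16, litres of solution B: 15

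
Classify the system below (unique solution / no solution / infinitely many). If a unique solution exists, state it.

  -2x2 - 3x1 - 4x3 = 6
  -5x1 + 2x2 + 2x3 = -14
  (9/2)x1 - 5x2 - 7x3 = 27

Row-reduce:
R1 ← R1 / (-3).
R2 ← R2 + 5·R1.
R3 ← R3 − 9/2·R1.
R2 ← R2 / (16/3).
R1 ← R1 − 2/3·R2.
R3 ← R3 + 8·R2.
Rank is 2 with 3 unknowns, leaving x3 free.

infinitely many solutions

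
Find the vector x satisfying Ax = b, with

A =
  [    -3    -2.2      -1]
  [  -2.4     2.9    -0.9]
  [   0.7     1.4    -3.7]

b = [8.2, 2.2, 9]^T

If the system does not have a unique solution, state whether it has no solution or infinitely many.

x_1 = -1, x_2 = -1, x_3 = -3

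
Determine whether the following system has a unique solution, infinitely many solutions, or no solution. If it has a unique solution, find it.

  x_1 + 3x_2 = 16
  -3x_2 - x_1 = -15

no solution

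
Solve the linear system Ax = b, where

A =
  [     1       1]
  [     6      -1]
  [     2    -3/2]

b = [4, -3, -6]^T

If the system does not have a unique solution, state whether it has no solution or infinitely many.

no solution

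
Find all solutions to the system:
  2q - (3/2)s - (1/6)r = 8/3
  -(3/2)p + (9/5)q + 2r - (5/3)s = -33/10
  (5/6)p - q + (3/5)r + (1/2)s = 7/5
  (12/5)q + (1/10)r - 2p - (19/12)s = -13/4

Row-reduce:
Swap R1 and R2.
R1 ← R1 / (-3/2).
R3 ← R3 − 5/6·R1.
R4 ← R4 + 2·R1.
R2 ← R2 / (2).
R1 ← R1 + 6/5·R2.
R3 ← R3 / (77/45).
R1 ← R1 + 43/30·R3.
R2 ← R2 + 1/12·R3.
R4 ← R4 + 77/30·R3.
Row 4 reduces to 0 = 1/2, a contradiction. The system is inconsistent.

no solution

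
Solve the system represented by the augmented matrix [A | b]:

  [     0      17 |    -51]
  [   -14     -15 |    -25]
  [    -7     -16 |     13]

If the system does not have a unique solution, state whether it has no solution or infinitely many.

x_1 = 5, x_2 = -3

Row-reduce the augmented matrix:
Swap R1 and R2.
R1 ← R1 / (-14).
R3 ← R3 + 7·R1.
R2 ← R2 / (17).
R1 ← R1 − 15/14·R2.
R3 ← R3 + 17/2·R2.
R3 reduces to 0 = 0, so the extra equation is consistent.
Reading off the reduced rows gives x_1 = 5, x_2 = -3.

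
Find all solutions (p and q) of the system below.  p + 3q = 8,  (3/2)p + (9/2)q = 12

infinitely many solutions

Row-reduce:
R2 ← R2 − 3/2·R1.
Rank is 1 with 2 unknowns, leaving q free.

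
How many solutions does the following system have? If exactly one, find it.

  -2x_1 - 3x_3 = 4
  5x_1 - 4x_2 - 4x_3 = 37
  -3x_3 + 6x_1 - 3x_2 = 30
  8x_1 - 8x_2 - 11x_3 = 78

Row-reduce the augmented matrix:
R1 ← R1 / (-2).
R2 ← R2 − 5·R1.
R3 ← R3 − 6·R1.
R4 ← R4 − 8·R1.
R2 ← R2 / (-4).
R3 ← R3 + 3·R2.
R4 ← R4 + 8·R2.
R3 ← R3 / (-27/8).
R1 ← R1 − 3/2·R3.
R2 ← R2 − 23/8·R3.
R4 reduces to 0 = 0, so the extra equation is consistent.
Reading off the reduced rows gives x_1 = 1, x_2 = -6, x_3 = -2.

x_1 = 1, x_2 = -6, x_3 = -2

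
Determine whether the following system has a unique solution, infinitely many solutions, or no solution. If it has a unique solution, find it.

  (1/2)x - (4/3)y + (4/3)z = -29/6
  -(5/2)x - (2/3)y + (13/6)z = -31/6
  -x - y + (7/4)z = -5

infinitely many solutions

Row-reduce:
R1 ← R1 / (1/2).
R2 ← R2 + 5/2·R1.
R3 ← R3 + 1·R1.
R2 ← R2 / (-22/3).
R1 ← R1 + 8/3·R2.
R3 ← R3 + 11/3·R2.
Rank is 2 with 3 unknowns, leaving z free.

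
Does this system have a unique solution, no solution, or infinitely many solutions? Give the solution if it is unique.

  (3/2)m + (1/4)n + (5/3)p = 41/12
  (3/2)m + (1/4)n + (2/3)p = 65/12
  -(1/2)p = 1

Row-reduce:
R1 ← R1 / (3/2).
R2 ← R2 − 3/2·R1.
R2 ← R2 / (-1).
R1 ← R1 − 10/9·R2.
R3 ← R3 + 1/2·R2.
Rank is 2 with 3 unknowns, leaving n free.

infinitely many solutions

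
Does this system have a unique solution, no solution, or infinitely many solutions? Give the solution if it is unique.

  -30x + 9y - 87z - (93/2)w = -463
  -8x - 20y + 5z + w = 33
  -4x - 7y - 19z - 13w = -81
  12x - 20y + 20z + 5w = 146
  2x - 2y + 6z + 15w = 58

no solution

Row-reduce:
R1 ← R1 / (-30).
R2 ← R2 + 8·R1.
R3 ← R3 + 4·R1.
R4 ← R4 − 12·R1.
R5 ← R5 − 2·R1.
R2 ← R2 / (-112/5).
R1 ← R1 + 3/10·R2.
R3 ← R3 + 41/5·R2.
R4 ← R4 + 82/5·R2.
R5 ← R5 + 7/5·R2.
R3 ← R3 / (-1985/112).
R1 ← R1 − 565/224·R3.
R2 ← R2 + 141/112·R3.
R4 ← R4 + 1985/56·R3.
R5 ← R5 + 25/16·R3.
Swap R4 and R5.
R4 ← R4 / (9603/794).
R1 ← R1 + 469/1588·R4.
R2 ← R2 − 463/1985·R4.
R3 ← R3 − 1311/1985·R4.
Row 5 reduces to 0 = -2/3, a contradiction. The system is inconsistent.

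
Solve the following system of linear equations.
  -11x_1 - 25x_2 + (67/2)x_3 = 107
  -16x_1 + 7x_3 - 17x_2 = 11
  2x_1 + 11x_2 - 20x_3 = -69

Row-reduce:
R1 ← R1 / (-11).
R2 ← R2 + 16·R1.
R3 ← R3 − 2·R1.
R2 ← R2 / (213/11).
R1 ← R1 − 25/11·R2.
R3 ← R3 − 71/11·R2.
Row 3 reduces to 0 = -4/3, a contradiction. The system is inconsistent.

no solution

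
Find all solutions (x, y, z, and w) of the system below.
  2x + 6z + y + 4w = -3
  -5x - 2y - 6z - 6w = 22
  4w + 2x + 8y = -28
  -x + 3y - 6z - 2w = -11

infinitely many solutions

Row-reduce:
R1 ← R1 / (2).
R2 ← R2 + 5·R1.
R3 ← R3 − 2·R1.
R4 ← R4 + 1·R1.
R2 ← R2 / (1/2).
R1 ← R1 − 1/2·R2.
R3 ← R3 − 7·R2.
R4 ← R4 − 7/2·R2.
R3 ← R3 / (-132).
R1 ← R1 + 6·R3.
R2 ← R2 − 18·R3.
R4 ← R4 + 66·R3.
Rank is 3 with 4 unknowns, leaving w free.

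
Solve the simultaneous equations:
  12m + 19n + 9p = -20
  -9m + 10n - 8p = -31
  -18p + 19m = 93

Row-reduce the augmented matrix:
R1 ← R1 / (12).
R2 ← R2 + 9·R1.
R3 ← R3 − 19·R1.
R2 ← R2 / (97/4).
R1 ← R1 − 19/12·R2.
R3 ← R3 + 361/12·R2.
R3 ← R3 / (-9836/291).
R1 ← R1 − 242/291·R3.
R2 ← R2 + 5/97·R3.
Reading off the reduced rows gives m = 3, n = -2, p = -2.

m = 3, n = -2, p = -2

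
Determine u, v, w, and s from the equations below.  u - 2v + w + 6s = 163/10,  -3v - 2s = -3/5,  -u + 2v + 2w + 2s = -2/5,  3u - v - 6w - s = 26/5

u = 3, v = -1, w = 1/2, s = 9/5

Row-reduce the augmented matrix:
R3 ← R3 + 1·R1.
R4 ← R4 − 3·R1.
R2 ← R2 / (-3).
R1 ← R1 + 2·R2.
R4 ← R4 − 5·R2.
R3 ← R3 / (3).
R1 ← R1 − 1·R3.
R4 ← R4 + 9·R3.
R4 ← R4 / (5/3).
R1 ← R1 − 14/3·R4.
R2 ← R2 − 2/3·R4.
R3 ← R3 − 8/3·R4.
Reading off the reduced rows gives u = 3, v = -1, w = 1/2, s = 9/5.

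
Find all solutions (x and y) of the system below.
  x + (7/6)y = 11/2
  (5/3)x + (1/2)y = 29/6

x = 2, y = 3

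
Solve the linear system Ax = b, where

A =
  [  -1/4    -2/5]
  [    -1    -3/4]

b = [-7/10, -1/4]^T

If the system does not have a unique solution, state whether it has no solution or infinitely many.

x_1 = -2, x_2 = 3

Row-reduce the augmented matrix:
R1 ← R1 / (-1/4).
R2 ← R2 + 1·R1.
R2 ← R2 / (17/20).
R1 ← R1 − 8/5·R2.
Reading off the reduced rows gives x_1 = -2, x_2 = 3.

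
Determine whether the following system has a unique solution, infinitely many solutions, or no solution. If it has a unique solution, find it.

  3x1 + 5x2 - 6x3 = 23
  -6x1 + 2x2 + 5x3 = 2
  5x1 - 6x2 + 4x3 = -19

Row-reduce the augmented matrix:
R1 ← R1 / (3).
R2 ← R2 + 6·R1.
R3 ← R3 − 5·R1.
R2 ← R2 / (12).
R1 ← R1 − 5/3·R2.
R3 ← R3 + 43/3·R2.
R3 ← R3 / (203/36).
R1 ← R1 + 37/36·R3.
R2 ← R2 + 7/12·R3.
Reading off the reduced rows gives x1 = 1, x2 = 4, x3 = 0.

x1 = 1, x2 = 4, x3 = 0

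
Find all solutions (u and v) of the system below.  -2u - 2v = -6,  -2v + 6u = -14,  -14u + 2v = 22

u = -1, v = 4

Row-reduce the augmented matrix:
R1 ← R1 / (-2).
R2 ← R2 − 6·R1.
R3 ← R3 + 14·R1.
R2 ← R2 / (-8).
R1 ← R1 − 1·R2.
R3 ← R3 − 16·R2.
R3 reduces to 0 = 0, so the extra equation is consistent.
Reading off the reduced rows gives u = -1, v = 4.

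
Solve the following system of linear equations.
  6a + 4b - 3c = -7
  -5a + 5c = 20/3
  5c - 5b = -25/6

a = -5/3, b = 1/2, c = -1/3

Row-reduce the augmented matrix:
R1 ← R1 / (6).
R2 ← R2 + 5·R1.
R2 ← R2 / (10/3).
R1 ← R1 − 2/3·R2.
R3 ← R3 + 5·R2.
R3 ← R3 / (35/4).
R1 ← R1 + 1·R3.
R2 ← R2 − 3/4·R3.
Reading off the reduced rows gives a = -5/3, b = 1/2, c = -1/3.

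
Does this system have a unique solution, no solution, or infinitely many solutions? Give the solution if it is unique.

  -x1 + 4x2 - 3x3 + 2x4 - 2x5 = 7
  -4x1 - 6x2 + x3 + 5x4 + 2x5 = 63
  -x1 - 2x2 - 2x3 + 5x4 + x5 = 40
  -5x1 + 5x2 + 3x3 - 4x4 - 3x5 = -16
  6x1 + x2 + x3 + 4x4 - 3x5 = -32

Row-reduce the augmented matrix:
R1 ← R1 / (-1).
R2 ← R2 + 4·R1.
R3 ← R3 + 1·R1.
R4 ← R4 + 5·R1.
R5 ← R5 − 6·R1.
R2 ← R2 / (-22).
R1 ← R1 + 4·R2.
R3 ← R3 + 6·R2.
R4 ← R4 + 15·R2.
R5 ← R5 − 25·R2.
R3 ← R3 / (-28/11).
R1 ← R1 − 7/11·R3.
R2 ← R2 + 13/22·R3.
R4 ← R4 − 201/22·R3.
R5 ← R5 + 49/22·R3.
R4 ← R4 / (7/4).
R1 ← R1 + 1/2·R4.
R2 ← R2 + 3/4·R4.
R3 ← R3 + 3/2·R4.
R5 ← R5 − 37/4·R4.
R5 ← R5 / (-981/98).
R1 ← R1 − 57/98·R5.
R2 ← R2 + 1/49·R5.
R3 ← R3 − 87/98·R5.
R4 ← R4 − 65/98·R5.
Reading off the reduced rows gives x1 = -6, x2 = -3, x3 = -3, x4 = 4, x5 = 2.

x1 = -6, x2 = -3, x3 = -3, x4 = 4, x5 = 2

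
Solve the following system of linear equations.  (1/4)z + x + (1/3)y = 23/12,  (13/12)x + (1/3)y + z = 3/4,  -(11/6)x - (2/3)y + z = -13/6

no solution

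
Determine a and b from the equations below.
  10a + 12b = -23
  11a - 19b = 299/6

Row-reduce the augmented matrix:
R1 ← R1 / (10).
R2 ← R2 − 11·R1.
R2 ← R2 / (-161/5).
R1 ← R1 − 6/5·R2.
Reading off the reduced rows gives a = 1/2, b = -7/3.

a = 1/2, b = -7/3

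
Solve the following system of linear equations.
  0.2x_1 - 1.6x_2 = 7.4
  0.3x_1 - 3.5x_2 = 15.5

x_1 = 5, x_2 = -4

Row-reduce the augmented matrix:
R1 ← R1 / (1/5).
R2 ← R2 − 3/10·R1.
R2 ← R2 / (-11/10).
R1 ← R1 + 8·R2.
Reading off the reduced rows gives x_1 = 5, x_2 = -4.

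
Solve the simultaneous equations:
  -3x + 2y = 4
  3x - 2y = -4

Row-reduce:
R1 ← R1 / (-3).
R2 ← R2 − 3·R1.
Rank is 1 with 2 unknowns, leaving y free.

infinitely many solutions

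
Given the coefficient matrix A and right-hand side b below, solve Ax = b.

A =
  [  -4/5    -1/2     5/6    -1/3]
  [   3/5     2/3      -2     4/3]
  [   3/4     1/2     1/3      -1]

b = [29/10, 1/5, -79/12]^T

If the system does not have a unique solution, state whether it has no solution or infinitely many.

infinitely many solutions

Row-reduce:
R1 ← R1 / (-4/5).
R2 ← R2 − 3/5·R1.
R3 ← R3 − 3/4·R1.
R2 ← R2 / (7/24).
R1 ← R1 − 5/8·R2.
R3 ← R3 − 1/32·R2.
R3 ← R3 / (53/42).
R1 ← R1 − 40/21·R3.
R2 ← R2 + 33/7·R3.
Rank is 3 with 4 unknowns, leaving x_4 free.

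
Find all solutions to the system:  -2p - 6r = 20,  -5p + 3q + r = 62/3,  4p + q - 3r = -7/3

p = -3, q = 8/3, r = -7/3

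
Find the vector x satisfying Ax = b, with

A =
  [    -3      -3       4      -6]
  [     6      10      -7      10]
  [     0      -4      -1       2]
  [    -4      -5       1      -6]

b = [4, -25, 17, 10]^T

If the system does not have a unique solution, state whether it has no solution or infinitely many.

Row-reduce:
R1 ← R1 / (-3).
R2 ← R2 − 6·R1.
R4 ← R4 + 4·R1.
R2 ← R2 / (4).
R1 ← R1 − 1·R2.
R3 ← R3 + 4·R2.
R4 ← R4 + 1·R2.
Swap R3 and R4.
R3 ← R3 / (-49/12).
R1 ← R1 + 19/12·R3.
R2 ← R2 − 1/4·R3.
Rank is 3 with 4 unknowns, leaving x_4 free.

infinitely many solutions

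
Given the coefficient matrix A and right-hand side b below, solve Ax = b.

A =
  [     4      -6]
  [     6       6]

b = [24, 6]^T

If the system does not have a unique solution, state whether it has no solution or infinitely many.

Row-reduce the augmented matrix:
R1 ← R1 / (4).
R2 ← R2 − 6·R1.
R2 ← R2 / (15).
R1 ← R1 + 3/2·R2.
Reading off the reduced rows gives x_1 = 3, x_2 = -2.

x_1 = 3, x_2 = -2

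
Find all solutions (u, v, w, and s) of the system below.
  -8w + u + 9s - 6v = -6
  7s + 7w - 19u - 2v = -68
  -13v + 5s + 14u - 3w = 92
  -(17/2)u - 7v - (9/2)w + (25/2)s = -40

Row-reduce:
R2 ← R2 + 19·R1.
R3 ← R3 − 14·R1.
R4 ← R4 + 17/2·R1.
R2 ← R2 / (-116).
R1 ← R1 + 6·R2.
R3 ← R3 − 71·R2.
R4 ← R4 + 58·R2.
R3 ← R3 / (81/4).
R1 ← R1 + 1/2·R3.
R2 ← R2 − 5/4·R3.
Rank is 3 with 4 unknowns, leaving s free.

infinitely many solutions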